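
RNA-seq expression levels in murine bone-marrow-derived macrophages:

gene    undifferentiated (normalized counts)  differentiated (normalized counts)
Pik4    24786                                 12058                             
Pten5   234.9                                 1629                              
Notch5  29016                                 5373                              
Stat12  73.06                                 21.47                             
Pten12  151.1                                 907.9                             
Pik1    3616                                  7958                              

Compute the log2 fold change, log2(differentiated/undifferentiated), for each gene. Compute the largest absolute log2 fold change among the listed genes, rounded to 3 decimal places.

2.794

log2(12058/24786) = -1.040  (Pik4)
log2(1629/234.9) = 2.794  (Pten5)
log2(5373/29016) = -2.433  (Notch5)
log2(21.47/73.06) = -1.767  (Stat12)
log2(907.9/151.1) = 2.587  (Pten12)
log2(7958/3616) = 1.138  (Pik1)
The largest magnitude belongs to Pten5.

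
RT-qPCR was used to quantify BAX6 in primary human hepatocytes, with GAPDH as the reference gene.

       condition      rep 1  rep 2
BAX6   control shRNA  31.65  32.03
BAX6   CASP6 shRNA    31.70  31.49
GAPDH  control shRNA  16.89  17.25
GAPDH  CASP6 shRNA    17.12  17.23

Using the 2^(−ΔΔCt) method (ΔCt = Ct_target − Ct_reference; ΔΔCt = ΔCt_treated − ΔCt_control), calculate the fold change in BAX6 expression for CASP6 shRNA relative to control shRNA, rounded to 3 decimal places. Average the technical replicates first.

1.275

Mean Ct: BAX6 control shRNA 31.840; BAX6 CASP6 shRNA 31.595; GAPDH control shRNA 17.070; GAPDH CASP6 shRNA 17.175
ΔCt(control shRNA) = 31.840 − 17.070 = 14.770
ΔCt(CASP6 shRNA) = 31.595 − 17.175 = 14.420
ΔΔCt = 14.420 − 14.770 = -0.350
Fold change = 2^(−(-0.350)) = 2^0.350 = 1.2746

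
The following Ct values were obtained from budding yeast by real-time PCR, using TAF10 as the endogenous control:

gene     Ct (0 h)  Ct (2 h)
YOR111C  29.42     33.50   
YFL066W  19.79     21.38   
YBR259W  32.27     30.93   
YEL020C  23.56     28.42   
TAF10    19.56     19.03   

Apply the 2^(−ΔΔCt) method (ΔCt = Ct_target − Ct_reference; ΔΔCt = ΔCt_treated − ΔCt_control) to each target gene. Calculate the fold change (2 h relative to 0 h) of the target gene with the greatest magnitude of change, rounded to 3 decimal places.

0.024

YOR111C: ΔΔCt = (33.50−19.03) − (29.42−19.56) = 14.47 − 9.86 = 4.61; fold change = 2^-4.61 = 0.041
YFL066W: ΔΔCt = (21.38−19.03) − (19.79−19.56) = 2.35 − 0.23 = 2.12; fold change = 2^-2.12 = 0.230
YBR259W: ΔΔCt = (30.93−19.03) − (32.27−19.56) = 11.90 − 12.71 = -0.81; fold change = 2^0.81 = 1.753
YEL020C: ΔΔCt = (28.42−19.03) − (23.56−19.56) = 9.39 − 4.00 = 5.39; fold change = 2^-5.39 = 0.024
YEL020C has the largest |ΔΔCt| = 5.39.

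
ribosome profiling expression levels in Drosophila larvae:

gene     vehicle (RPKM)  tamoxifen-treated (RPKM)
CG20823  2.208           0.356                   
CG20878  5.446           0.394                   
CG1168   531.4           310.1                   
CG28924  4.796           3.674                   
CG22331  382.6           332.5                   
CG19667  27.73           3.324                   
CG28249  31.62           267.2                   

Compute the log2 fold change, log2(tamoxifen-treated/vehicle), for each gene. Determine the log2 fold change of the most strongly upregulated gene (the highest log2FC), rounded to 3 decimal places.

3.079

log2(0.356/2.208) = -2.633  (CG20823)
log2(0.394/5.446) = -3.789  (CG20878)
log2(310.1/531.4) = -0.777  (CG1168)
log2(3.674/4.796) = -0.384  (CG28924)
log2(332.5/382.6) = -0.202  (CG22331)
log2(3.324/27.73) = -3.060  (CG19667)
log2(267.2/31.62) = 3.079  (CG28249)
CG28249 is most strongly upregulated.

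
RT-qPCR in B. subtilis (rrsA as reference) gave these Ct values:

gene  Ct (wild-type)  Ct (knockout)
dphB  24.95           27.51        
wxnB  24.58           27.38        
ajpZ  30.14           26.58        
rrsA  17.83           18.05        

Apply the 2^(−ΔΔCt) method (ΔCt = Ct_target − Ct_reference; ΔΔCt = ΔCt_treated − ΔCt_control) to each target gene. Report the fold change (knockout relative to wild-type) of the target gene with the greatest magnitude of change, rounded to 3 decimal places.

13.737

dphB: ΔΔCt = (27.51−18.05) − (24.95−17.83) = 9.46 − 7.12 = 2.34; fold change = 2^-2.34 = 0.198
wxnB: ΔΔCt = (27.38−18.05) − (24.58−17.83) = 9.33 − 6.75 = 2.58; fold change = 2^-2.58 = 0.167
ajpZ: ΔΔCt = (26.58−18.05) − (30.14−17.83) = 8.53 − 12.31 = -3.78; fold change = 2^3.78 = 13.737
ajpZ has the largest |ΔΔCt| = 3.78.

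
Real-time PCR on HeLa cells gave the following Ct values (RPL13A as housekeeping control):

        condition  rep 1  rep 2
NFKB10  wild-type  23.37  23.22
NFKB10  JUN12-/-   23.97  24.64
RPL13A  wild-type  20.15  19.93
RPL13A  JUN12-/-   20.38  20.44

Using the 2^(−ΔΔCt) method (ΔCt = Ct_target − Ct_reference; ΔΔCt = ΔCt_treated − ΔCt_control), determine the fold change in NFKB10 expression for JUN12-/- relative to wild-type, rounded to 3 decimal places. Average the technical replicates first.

Mean Ct: NFKB10 wild-type 23.295; NFKB10 JUN12-/- 24.305; RPL13A wild-type 20.040; RPL13A JUN12-/- 20.410
ΔCt(wild-type) = 23.295 − 20.040 = 3.255
ΔCt(JUN12-/-) = 24.305 − 20.410 = 3.895
ΔΔCt = 3.895 − 3.255 = 0.640
Fold change = 2^(−0.640) = 0.6417

0.642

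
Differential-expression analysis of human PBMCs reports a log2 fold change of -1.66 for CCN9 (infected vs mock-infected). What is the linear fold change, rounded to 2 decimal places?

0.32

Fold change = 2^(-1.66) = 0.316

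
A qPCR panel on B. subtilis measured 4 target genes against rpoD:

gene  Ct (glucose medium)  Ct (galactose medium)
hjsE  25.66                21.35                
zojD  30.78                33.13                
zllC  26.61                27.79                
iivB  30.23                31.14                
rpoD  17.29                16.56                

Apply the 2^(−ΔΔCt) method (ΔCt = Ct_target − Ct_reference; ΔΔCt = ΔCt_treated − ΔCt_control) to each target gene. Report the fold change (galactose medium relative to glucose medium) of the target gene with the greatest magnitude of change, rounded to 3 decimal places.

hjsE: ΔΔCt = (21.35−16.56) − (25.66−17.29) = 4.79 − 8.37 = -3.58; fold change = 2^3.58 = 11.959
zojD: ΔΔCt = (33.13−16.56) − (30.78−17.29) = 16.57 − 13.49 = 3.08; fold change = 2^-3.08 = 0.118
zllC: ΔΔCt = (27.79−16.56) − (26.61−17.29) = 11.23 − 9.32 = 1.91; fold change = 2^-1.91 = 0.266
iivB: ΔΔCt = (31.14−16.56) − (30.23−17.29) = 14.58 − 12.94 = 1.64; fold change = 2^-1.64 = 0.321
hjsE has the largest |ΔΔCt| = 3.58.

11.959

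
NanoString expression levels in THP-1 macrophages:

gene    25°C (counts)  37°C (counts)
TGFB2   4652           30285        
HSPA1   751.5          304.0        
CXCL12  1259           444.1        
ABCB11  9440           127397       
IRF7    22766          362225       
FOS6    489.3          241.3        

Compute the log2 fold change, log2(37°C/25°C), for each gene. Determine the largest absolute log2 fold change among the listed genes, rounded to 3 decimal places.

log2(30285/4652) = 2.703  (TGFB2)
log2(304.0/751.5) = -1.306  (HSPA1)
log2(444.1/1259) = -1.503  (CXCL12)
log2(127397/9440) = 3.754  (ABCB11)
log2(362225/22766) = 3.992  (IRF7)
log2(241.3/489.3) = -1.020  (FOS6)
The largest magnitude belongs to IRF7.

3.992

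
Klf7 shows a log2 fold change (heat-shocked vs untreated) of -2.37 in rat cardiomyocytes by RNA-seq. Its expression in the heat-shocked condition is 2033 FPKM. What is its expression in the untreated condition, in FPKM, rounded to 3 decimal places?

Fold change = 2^(-2.37) = 0.1934
untreated expression = 2033 / 0.1934 = 10509.413

10509.413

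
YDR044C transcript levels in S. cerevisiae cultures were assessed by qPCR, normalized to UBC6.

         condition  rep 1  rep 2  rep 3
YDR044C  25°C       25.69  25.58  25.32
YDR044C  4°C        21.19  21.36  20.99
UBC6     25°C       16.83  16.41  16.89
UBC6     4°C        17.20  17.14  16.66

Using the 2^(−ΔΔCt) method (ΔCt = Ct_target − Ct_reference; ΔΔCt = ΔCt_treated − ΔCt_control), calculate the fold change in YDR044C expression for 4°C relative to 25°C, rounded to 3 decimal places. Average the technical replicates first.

24.933

Mean Ct: YDR044C 25°C 25.530; YDR044C 4°C 21.180; UBC6 25°C 16.710; UBC6 4°C 17.000
ΔCt(25°C) = 25.530 − 16.710 = 8.820
ΔCt(4°C) = 21.180 − 17.000 = 4.180
ΔΔCt = 4.180 − 8.820 = -4.640
Fold change = 2^(−(-4.640)) = 2^4.640 = 24.9333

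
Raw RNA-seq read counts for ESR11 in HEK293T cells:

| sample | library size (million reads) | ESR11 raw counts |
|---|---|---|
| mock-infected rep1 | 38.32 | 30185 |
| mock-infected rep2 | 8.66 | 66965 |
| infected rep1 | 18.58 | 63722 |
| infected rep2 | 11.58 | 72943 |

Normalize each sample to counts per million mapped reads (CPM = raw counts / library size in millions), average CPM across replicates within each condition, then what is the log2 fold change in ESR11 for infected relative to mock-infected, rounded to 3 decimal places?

0.191

CPM(mock-infected rep1) = 30185 / 38.32 = 787.7088
CPM(mock-infected rep2) = 66965 / 8.66 = 7732.6790
CPM(infected rep1) = 63722 / 18.58 = 3429.6017
CPM(infected rep2) = 72943 / 11.58 = 6299.0501
mean CPM(mock-infected) = 4260.1939; mean CPM(infected) = 4864.3259
Fold change = 4864.3259 / 4260.1939 = 1.14181
log2(1.14181) = 0.1913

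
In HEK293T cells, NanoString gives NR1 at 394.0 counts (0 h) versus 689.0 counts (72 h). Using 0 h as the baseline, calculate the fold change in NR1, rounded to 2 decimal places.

1.75

Fold change = 689.0 / 394.0 = 1.749
NR1 is upregulated.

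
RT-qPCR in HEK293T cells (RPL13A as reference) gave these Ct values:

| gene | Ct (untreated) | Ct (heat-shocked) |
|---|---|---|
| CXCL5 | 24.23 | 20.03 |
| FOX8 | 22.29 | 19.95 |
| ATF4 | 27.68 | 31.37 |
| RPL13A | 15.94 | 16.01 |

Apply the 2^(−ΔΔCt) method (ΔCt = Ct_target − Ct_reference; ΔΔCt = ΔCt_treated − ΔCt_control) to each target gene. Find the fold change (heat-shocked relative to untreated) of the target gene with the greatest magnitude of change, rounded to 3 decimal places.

CXCL5: ΔΔCt = (20.03−16.01) − (24.23−15.94) = 4.02 − 8.29 = -4.27; fold change = 2^4.27 = 19.293
FOX8: ΔΔCt = (19.95−16.01) − (22.29−15.94) = 3.94 − 6.35 = -2.41; fold change = 2^2.41 = 5.315
ATF4: ΔΔCt = (31.37−16.01) − (27.68−15.94) = 15.36 − 11.74 = 3.62; fold change = 2^-3.62 = 0.081
CXCL5 has the largest |ΔΔCt| = 4.27.

19.293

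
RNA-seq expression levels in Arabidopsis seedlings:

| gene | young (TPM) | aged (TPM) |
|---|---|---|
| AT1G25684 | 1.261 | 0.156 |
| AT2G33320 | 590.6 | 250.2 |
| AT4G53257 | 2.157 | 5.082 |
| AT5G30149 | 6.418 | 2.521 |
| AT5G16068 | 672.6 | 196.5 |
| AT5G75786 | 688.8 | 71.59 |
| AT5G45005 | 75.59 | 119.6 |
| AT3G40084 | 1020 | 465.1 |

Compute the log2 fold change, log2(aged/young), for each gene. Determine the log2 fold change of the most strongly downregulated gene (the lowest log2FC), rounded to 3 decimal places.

log2(0.156/1.261) = -3.015  (AT1G25684)
log2(250.2/590.6) = -1.239  (AT2G33320)
log2(5.082/2.157) = 1.236  (AT4G53257)
log2(2.521/6.418) = -1.348  (AT5G30149)
log2(196.5/672.6) = -1.775  (AT5G16068)
log2(71.59/688.8) = -3.266  (AT5G75786)
log2(119.6/75.59) = 0.662  (AT5G45005)
log2(465.1/1020) = -1.133  (AT3G40084)
AT5G75786 is most strongly downregulated.

-3.266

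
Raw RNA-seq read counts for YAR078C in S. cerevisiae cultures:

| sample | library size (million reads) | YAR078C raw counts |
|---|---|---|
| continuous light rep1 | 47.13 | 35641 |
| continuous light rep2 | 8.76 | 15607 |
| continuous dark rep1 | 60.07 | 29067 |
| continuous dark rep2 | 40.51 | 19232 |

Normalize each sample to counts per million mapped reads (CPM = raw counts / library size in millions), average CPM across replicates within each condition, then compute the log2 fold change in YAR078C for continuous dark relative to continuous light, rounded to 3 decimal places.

-1.405

CPM(continuous light rep1) = 35641 / 47.13 = 756.2275
CPM(continuous light rep2) = 15607 / 8.76 = 1781.6210
CPM(continuous dark rep1) = 29067 / 60.07 = 483.8855
CPM(continuous dark rep2) = 19232 / 40.51 = 474.7470
mean CPM(continuous light) = 1268.9242; mean CPM(continuous dark) = 479.3162
Fold change = 479.3162 / 1268.9242 = 0.37773
log2(0.37773) = -1.4046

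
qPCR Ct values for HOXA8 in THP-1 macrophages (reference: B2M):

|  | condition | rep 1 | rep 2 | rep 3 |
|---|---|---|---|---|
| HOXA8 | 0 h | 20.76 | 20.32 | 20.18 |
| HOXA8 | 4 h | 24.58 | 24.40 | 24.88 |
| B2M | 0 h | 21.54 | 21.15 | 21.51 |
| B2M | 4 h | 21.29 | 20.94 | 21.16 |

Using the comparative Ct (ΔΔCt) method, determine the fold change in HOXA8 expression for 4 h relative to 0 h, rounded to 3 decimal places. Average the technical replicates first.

Mean Ct: HOXA8 0 h 20.420; HOXA8 4 h 24.620; B2M 0 h 21.400; B2M 4 h 21.130
ΔCt(0 h) = 20.420 − 21.400 = -0.980
ΔCt(4 h) = 24.620 − 21.130 = 3.490
ΔΔCt = 3.490 − (-0.980) = 4.470
Fold change = 2^(−4.470) = 0.0451

0.045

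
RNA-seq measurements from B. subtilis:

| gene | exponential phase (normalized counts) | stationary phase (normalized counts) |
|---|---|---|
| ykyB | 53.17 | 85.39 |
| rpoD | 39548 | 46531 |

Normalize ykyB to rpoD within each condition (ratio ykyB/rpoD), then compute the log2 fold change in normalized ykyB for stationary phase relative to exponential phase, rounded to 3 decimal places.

ykyB/rpoD (exponential phase) = 53.17 / 39548 = 0.0013444
ykyB/rpoD (stationary phase) = 85.39 / 46531 = 0.0018351
Fold change = 0.0018351 / 0.0013444 = 1.3650
log2(1.3650) = 0.4489

0.449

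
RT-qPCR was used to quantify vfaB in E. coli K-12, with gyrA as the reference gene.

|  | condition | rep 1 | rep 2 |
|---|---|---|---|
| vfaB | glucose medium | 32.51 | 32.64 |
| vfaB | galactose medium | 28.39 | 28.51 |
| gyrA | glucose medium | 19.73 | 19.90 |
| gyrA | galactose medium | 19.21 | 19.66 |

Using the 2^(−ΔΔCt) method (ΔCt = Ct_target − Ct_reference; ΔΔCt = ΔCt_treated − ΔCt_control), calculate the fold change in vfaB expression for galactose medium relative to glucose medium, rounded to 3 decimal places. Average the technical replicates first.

Mean Ct: vfaB glucose medium 32.575; vfaB galactose medium 28.450; gyrA glucose medium 19.815; gyrA galactose medium 19.435
ΔCt(glucose medium) = 32.575 − 19.815 = 12.760
ΔCt(galactose medium) = 28.450 − 19.435 = 9.015
ΔΔCt = 9.015 − 12.760 = -3.745
Fold change = 2^(−(-3.745)) = 2^3.745 = 13.4078

13.408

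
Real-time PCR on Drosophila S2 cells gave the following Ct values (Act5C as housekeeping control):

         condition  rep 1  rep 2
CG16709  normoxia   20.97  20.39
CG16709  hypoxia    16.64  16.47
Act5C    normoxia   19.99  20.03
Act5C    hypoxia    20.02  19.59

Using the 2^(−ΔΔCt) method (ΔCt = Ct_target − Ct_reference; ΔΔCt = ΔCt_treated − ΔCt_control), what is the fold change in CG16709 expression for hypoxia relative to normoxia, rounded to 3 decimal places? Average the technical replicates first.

Mean Ct: CG16709 normoxia 20.680; CG16709 hypoxia 16.555; Act5C normoxia 20.010; Act5C hypoxia 19.805
ΔCt(normoxia) = 20.680 − 20.010 = 0.670
ΔCt(hypoxia) = 16.555 − 19.805 = -3.250
ΔΔCt = -3.250 − 0.670 = -3.920
Fold change = 2^(−(-3.920)) = 2^3.920 = 15.1369

15.137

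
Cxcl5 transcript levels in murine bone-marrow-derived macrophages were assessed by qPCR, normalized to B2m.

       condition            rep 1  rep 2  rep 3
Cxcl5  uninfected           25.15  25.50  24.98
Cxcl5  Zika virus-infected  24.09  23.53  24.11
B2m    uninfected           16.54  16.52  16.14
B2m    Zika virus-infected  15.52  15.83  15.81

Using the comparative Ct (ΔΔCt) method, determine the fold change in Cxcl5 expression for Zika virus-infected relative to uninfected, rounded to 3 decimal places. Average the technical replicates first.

1.537

Mean Ct: Cxcl5 uninfected 25.210; Cxcl5 Zika virus-infected 23.910; B2m uninfected 16.400; B2m Zika virus-infected 15.720
ΔCt(uninfected) = 25.210 − 16.400 = 8.810
ΔCt(Zika virus-infected) = 23.910 − 15.720 = 8.190
ΔΔCt = 8.190 − 8.810 = -0.620
Fold change = 2^(−(-0.620)) = 2^0.620 = 1.5369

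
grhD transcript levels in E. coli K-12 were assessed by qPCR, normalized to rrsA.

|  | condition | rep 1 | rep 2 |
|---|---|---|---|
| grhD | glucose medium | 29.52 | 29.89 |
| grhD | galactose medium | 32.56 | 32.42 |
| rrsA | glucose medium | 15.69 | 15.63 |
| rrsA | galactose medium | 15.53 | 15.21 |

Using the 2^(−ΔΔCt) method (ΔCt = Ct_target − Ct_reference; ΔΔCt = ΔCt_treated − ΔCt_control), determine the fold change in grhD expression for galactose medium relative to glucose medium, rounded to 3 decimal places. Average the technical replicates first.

Mean Ct: grhD glucose medium 29.705; grhD galactose medium 32.490; rrsA glucose medium 15.660; rrsA galactose medium 15.370
ΔCt(glucose medium) = 29.705 − 15.660 = 14.045
ΔCt(galactose medium) = 32.490 − 15.370 = 17.120
ΔΔCt = 17.120 − 14.045 = 3.075
Fold change = 2^(−3.075) = 0.1187

0.119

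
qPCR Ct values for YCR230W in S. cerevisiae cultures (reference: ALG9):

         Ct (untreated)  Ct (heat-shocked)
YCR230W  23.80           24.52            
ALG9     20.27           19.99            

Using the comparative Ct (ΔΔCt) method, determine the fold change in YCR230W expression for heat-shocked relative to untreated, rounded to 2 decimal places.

0.50

ΔCt(untreated) = 23.800 − 20.270 = 3.530
ΔCt(heat-shocked) = 24.520 − 19.990 = 4.530
ΔΔCt = 4.530 − 3.530 = 1.000
Fold change = 2^(−1.000) = 0.500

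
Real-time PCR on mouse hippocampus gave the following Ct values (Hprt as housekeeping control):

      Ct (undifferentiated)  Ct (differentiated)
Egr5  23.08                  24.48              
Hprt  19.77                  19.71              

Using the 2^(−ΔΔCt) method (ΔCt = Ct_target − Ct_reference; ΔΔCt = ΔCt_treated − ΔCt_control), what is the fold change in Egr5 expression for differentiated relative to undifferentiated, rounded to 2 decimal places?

0.36

ΔCt(undifferentiated) = 23.080 − 19.770 = 3.310
ΔCt(differentiated) = 24.480 − 19.710 = 4.770
ΔΔCt = 4.770 − 3.310 = 1.460
Fold change = 2^(−1.460) = 0.363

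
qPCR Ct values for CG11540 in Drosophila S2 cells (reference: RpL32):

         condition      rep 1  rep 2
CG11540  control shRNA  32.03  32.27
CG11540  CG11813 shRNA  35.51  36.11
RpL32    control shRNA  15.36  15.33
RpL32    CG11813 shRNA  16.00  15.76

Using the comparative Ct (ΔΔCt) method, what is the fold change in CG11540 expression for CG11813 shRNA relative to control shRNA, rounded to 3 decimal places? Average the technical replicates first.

0.115

Mean Ct: CG11540 control shRNA 32.150; CG11540 CG11813 shRNA 35.810; RpL32 control shRNA 15.345; RpL32 CG11813 shRNA 15.880
ΔCt(control shRNA) = 32.150 − 15.345 = 16.805
ΔCt(CG11813 shRNA) = 35.810 − 15.880 = 19.930
ΔΔCt = 19.930 − 16.805 = 3.125
Fold change = 2^(−3.125) = 0.1146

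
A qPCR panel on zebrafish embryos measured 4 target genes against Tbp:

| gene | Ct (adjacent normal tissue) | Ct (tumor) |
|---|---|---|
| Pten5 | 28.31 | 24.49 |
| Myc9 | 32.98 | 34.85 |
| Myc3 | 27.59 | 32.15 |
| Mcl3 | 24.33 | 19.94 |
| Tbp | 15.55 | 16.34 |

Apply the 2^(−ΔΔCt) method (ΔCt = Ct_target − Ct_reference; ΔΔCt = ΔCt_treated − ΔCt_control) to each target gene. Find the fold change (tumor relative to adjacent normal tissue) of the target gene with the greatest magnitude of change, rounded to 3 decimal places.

Pten5: ΔΔCt = (24.49−16.34) − (28.31−15.55) = 8.15 − 12.76 = -4.61; fold change = 2^4.61 = 24.420
Myc9: ΔΔCt = (34.85−16.34) − (32.98−15.55) = 18.51 − 17.43 = 1.08; fold change = 2^-1.08 = 0.473
Myc3: ΔΔCt = (32.15−16.34) − (27.59−15.55) = 15.81 − 12.04 = 3.77; fold change = 2^-3.77 = 0.073
Mcl3: ΔΔCt = (19.94−16.34) − (24.33−15.55) = 3.60 − 8.78 = -5.18; fold change = 2^5.18 = 36.252
Mcl3 has the largest |ΔΔCt| = 5.18.

36.252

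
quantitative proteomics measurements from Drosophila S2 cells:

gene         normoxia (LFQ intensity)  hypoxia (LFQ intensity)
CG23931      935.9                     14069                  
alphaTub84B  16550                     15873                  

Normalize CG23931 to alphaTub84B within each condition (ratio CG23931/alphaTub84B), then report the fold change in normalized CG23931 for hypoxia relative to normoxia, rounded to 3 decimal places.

CG23931/alphaTub84B (normoxia) = 935.9 / 16550 = 0.05655
CG23931/alphaTub84B (hypoxia) = 14069 / 15873 = 0.88635
Fold change = 0.88635 / 0.05655 = 15.6737

15.674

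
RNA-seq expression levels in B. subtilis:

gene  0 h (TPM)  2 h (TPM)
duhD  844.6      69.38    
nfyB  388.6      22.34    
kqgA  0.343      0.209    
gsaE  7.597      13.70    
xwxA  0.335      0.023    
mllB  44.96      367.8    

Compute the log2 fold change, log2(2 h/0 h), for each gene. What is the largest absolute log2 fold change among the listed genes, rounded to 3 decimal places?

4.121

log2(69.38/844.6) = -3.606  (duhD)
log2(22.34/388.6) = -4.121  (nfyB)
log2(0.209/0.343) = -0.715  (kqgA)
log2(13.70/7.597) = 0.851  (gsaE)
log2(0.023/0.335) = -3.864  (xwxA)
log2(367.8/44.96) = 3.032  (mllB)
The largest magnitude belongs to nfyB.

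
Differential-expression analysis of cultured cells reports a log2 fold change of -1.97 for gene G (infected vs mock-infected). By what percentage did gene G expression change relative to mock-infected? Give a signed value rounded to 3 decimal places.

-74.475%

Fold change = 2^(-1.97) = 0.2553
Percent change = (FC − 1) × 100% = (0.2553 − 1) × 100 = -74.475%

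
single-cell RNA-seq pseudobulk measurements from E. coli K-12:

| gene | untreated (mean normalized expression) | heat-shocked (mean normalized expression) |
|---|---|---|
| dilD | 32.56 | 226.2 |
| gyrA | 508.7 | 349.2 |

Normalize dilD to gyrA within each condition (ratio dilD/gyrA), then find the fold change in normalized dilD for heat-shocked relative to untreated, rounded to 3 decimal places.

10.120

dilD/gyrA (untreated) = 32.56 / 508.7 = 0.064006
dilD/gyrA (heat-shocked) = 226.2 / 349.2 = 0.64777
Fold change = 0.64777 / 0.064006 = 10.1204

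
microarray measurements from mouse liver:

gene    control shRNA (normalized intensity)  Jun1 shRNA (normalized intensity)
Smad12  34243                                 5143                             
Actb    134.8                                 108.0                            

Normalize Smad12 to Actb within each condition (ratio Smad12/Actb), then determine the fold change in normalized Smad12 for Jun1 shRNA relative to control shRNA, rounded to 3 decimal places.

0.187

Smad12/Actb (control shRNA) = 34243 / 134.8 = 254.03
Smad12/Actb (Jun1 shRNA) = 5143 / 108.0 = 47.62
Fold change = 47.62 / 254.03 = 0.1875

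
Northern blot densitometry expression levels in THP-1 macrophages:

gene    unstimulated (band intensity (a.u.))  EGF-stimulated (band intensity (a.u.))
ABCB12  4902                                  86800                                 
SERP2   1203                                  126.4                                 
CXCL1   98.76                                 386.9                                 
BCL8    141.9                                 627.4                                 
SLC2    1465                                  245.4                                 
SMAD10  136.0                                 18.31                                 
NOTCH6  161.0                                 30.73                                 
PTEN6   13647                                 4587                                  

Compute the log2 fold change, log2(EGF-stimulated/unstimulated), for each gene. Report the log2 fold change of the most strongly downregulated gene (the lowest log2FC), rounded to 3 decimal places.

log2(86800/4902) = 4.146  (ABCB12)
log2(126.4/1203) = -3.251  (SERP2)
log2(386.9/98.76) = 1.970  (CXCL1)
log2(627.4/141.9) = 2.145  (BCL8)
log2(245.4/1465) = -2.578  (SLC2)
log2(18.31/136.0) = -2.893  (SMAD10)
log2(30.73/161.0) = -2.389  (NOTCH6)
log2(4587/13647) = -1.573  (PTEN6)
SERP2 is most strongly downregulated.

-3.251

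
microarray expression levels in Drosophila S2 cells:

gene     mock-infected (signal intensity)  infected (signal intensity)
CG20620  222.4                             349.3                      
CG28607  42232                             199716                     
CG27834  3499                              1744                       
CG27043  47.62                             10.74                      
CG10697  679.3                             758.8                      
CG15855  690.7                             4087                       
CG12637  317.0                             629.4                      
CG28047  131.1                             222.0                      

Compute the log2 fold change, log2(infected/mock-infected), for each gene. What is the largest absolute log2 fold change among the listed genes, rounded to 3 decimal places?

log2(349.3/222.4) = 0.651  (CG20620)
log2(199716/42232) = 2.242  (CG28607)
log2(1744/3499) = -1.005  (CG27834)
log2(10.74/47.62) = -2.149  (CG27043)
log2(758.8/679.3) = 0.160  (CG10697)
log2(4087/690.7) = 2.565  (CG15855)
log2(629.4/317.0) = 0.989  (CG12637)
log2(222.0/131.1) = 0.760  (CG28047)
The largest magnitude belongs to CG15855.

2.565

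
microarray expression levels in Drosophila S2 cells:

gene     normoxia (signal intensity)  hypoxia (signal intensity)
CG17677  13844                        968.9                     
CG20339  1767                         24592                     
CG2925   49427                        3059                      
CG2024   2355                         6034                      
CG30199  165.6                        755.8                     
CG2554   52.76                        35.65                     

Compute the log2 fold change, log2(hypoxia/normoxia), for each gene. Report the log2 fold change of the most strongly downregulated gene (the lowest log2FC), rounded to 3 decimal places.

-4.014

log2(968.9/13844) = -3.837  (CG17677)
log2(24592/1767) = 3.799  (CG20339)
log2(3059/49427) = -4.014  (CG2925)
log2(6034/2355) = 1.357  (CG2024)
log2(755.8/165.6) = 2.190  (CG30199)
log2(35.65/52.76) = -0.566  (CG2554)
CG2925 is most strongly downregulated.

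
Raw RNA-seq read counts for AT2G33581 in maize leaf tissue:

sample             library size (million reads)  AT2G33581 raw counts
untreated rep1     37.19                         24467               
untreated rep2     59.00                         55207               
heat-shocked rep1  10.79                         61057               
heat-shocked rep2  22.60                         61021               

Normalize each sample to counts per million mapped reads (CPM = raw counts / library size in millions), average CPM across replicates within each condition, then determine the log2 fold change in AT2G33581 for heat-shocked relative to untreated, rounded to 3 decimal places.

CPM(untreated rep1) = 24467 / 37.19 = 657.8919
CPM(untreated rep2) = 55207 / 59.00 = 935.7119
CPM(heat-shocked rep1) = 61057 / 10.79 = 5658.6654
CPM(heat-shocked rep2) = 61021 / 22.60 = 2700.0442
mean CPM(untreated) = 796.8019; mean CPM(heat-shocked) = 4179.3548
Fold change = 4179.3548 / 796.8019 = 5.24516
log2(5.24516) = 2.3910

2.391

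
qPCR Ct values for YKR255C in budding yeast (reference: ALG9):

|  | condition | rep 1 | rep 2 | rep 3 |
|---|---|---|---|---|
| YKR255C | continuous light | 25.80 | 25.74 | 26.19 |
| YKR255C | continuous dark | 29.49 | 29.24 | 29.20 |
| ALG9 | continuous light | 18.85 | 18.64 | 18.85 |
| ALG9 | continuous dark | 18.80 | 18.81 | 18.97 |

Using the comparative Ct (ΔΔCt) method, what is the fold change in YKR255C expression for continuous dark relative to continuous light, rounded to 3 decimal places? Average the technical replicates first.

0.100

Mean Ct: YKR255C continuous light 25.910; YKR255C continuous dark 29.310; ALG9 continuous light 18.780; ALG9 continuous dark 18.860
ΔCt(continuous light) = 25.910 − 18.780 = 7.130
ΔCt(continuous dark) = 29.310 − 18.860 = 10.450
ΔΔCt = 10.450 − 7.130 = 3.320
Fold change = 2^(−3.320) = 0.1001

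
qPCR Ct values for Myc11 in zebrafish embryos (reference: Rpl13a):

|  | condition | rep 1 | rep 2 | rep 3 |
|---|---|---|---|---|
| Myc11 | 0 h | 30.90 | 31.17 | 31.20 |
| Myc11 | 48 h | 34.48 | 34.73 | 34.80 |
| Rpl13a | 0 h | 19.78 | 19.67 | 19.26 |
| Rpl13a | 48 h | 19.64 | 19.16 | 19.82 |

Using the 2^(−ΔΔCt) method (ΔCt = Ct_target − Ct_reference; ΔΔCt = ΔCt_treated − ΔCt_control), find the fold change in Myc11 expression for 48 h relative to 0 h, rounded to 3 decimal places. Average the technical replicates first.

Mean Ct: Myc11 0 h 31.090; Myc11 48 h 34.670; Rpl13a 0 h 19.570; Rpl13a 48 h 19.540
ΔCt(0 h) = 31.090 − 19.570 = 11.520
ΔCt(48 h) = 34.670 − 19.540 = 15.130
ΔΔCt = 15.130 − 11.520 = 3.610
Fold change = 2^(−3.610) = 0.0819

0.082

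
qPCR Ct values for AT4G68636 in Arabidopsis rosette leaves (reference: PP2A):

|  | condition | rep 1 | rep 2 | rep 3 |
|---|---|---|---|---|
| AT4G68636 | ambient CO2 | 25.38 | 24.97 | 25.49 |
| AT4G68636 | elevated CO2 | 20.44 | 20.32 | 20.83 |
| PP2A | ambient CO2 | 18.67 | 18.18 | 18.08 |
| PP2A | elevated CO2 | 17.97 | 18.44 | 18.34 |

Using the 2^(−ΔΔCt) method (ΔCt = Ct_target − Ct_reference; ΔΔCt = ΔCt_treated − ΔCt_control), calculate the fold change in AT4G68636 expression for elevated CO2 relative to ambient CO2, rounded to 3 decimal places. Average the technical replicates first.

25.813

Mean Ct: AT4G68636 ambient CO2 25.280; AT4G68636 elevated CO2 20.530; PP2A ambient CO2 18.310; PP2A elevated CO2 18.250
ΔCt(ambient CO2) = 25.280 − 18.310 = 6.970
ΔCt(elevated CO2) = 20.530 − 18.250 = 2.280
ΔΔCt = 2.280 − 6.970 = -4.690
Fold change = 2^(−(-4.690)) = 2^4.690 = 25.8125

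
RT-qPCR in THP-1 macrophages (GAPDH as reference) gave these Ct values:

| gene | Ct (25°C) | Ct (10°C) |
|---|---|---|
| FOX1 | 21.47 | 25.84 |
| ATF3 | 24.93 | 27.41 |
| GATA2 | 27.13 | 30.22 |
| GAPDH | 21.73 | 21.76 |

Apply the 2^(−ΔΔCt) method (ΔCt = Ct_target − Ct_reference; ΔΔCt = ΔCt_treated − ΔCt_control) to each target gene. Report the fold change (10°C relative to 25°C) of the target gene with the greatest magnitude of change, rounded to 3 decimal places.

FOX1: ΔΔCt = (25.84−21.76) − (21.47−21.73) = 4.08 − (-0.26) = 4.34; fold change = 2^-4.34 = 0.049
ATF3: ΔΔCt = (27.41−21.76) − (24.93−21.73) = 5.65 − 3.20 = 2.45; fold change = 2^-2.45 = 0.183
GATA2: ΔΔCt = (30.22−21.76) − (27.13−21.73) = 8.46 − 5.40 = 3.06; fold change = 2^-3.06 = 0.120
FOX1 has the largest |ΔΔCt| = 4.34.

0.049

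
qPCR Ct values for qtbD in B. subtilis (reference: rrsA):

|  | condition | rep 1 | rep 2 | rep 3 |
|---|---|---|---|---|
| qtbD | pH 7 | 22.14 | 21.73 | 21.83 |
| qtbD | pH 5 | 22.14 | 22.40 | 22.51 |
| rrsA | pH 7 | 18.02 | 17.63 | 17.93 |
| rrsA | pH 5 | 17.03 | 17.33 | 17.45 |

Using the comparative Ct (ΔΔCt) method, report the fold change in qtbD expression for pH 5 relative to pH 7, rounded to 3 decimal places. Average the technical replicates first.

0.486

Mean Ct: qtbD pH 7 21.900; qtbD pH 5 22.350; rrsA pH 7 17.860; rrsA pH 5 17.270
ΔCt(pH 7) = 21.900 − 17.860 = 4.040
ΔCt(pH 5) = 22.350 − 17.270 = 5.080
ΔΔCt = 5.080 − 4.040 = 1.040
Fold change = 2^(−1.040) = 0.4863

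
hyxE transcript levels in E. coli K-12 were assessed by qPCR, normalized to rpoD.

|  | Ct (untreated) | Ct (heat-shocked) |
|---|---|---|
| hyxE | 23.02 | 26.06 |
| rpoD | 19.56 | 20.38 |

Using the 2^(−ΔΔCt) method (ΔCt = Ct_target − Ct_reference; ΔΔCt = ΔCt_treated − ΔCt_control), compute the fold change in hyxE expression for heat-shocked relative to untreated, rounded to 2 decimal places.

ΔCt(untreated) = 23.020 − 19.560 = 3.460
ΔCt(heat-shocked) = 26.060 − 20.380 = 5.680
ΔΔCt = 5.680 − 3.460 = 2.220
Fold change = 2^(−2.220) = 0.215

0.21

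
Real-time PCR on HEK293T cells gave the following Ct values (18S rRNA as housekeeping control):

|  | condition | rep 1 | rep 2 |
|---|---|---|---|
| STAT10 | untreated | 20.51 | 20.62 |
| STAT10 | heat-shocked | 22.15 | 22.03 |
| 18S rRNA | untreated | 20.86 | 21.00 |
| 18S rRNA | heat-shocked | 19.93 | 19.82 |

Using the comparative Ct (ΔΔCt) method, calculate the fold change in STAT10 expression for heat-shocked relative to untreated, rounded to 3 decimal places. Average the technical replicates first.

0.167

Mean Ct: STAT10 untreated 20.565; STAT10 heat-shocked 22.090; 18S rRNA untreated 20.930; 18S rRNA heat-shocked 19.875
ΔCt(untreated) = 20.565 − 20.930 = -0.365
ΔCt(heat-shocked) = 22.090 − 19.875 = 2.215
ΔΔCt = 2.215 − (-0.365) = 2.580
Fold change = 2^(−2.580) = 0.1672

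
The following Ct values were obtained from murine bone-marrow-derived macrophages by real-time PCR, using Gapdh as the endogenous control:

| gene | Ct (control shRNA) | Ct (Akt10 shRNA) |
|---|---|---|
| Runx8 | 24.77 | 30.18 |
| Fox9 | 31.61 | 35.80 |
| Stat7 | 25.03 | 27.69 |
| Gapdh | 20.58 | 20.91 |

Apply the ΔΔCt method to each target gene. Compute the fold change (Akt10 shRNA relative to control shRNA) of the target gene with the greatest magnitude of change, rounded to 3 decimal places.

0.030

Runx8: ΔΔCt = (30.18−20.91) − (24.77−20.58) = 9.27 − 4.19 = 5.08; fold change = 2^-5.08 = 0.030
Fox9: ΔΔCt = (35.80−20.91) − (31.61−20.58) = 14.89 − 11.03 = 3.86; fold change = 2^-3.86 = 0.069
Stat7: ΔΔCt = (27.69−20.91) − (25.03−20.58) = 6.78 − 4.45 = 2.33; fold change = 2^-2.33 = 0.199
Runx8 has the largest |ΔΔCt| = 5.08.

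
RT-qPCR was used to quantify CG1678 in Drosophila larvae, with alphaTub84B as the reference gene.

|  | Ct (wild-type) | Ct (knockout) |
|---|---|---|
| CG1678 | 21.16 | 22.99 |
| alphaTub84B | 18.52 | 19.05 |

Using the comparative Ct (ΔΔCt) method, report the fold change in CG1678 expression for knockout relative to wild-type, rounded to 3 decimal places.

ΔCt(wild-type) = 21.160 − 18.520 = 2.640
ΔCt(knockout) = 22.990 − 19.050 = 3.940
ΔΔCt = 3.940 − 2.640 = 1.300
Fold change = 2^(−1.300) = 0.4061

0.406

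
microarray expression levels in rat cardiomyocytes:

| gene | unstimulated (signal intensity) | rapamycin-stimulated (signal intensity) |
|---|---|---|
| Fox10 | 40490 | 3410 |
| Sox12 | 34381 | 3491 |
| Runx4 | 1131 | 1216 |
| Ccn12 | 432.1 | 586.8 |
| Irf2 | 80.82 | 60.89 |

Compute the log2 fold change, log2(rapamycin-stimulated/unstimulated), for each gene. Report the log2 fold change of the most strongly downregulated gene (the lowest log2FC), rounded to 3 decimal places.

-3.570

log2(3410/40490) = -3.570  (Fox10)
log2(3491/34381) = -3.300  (Sox12)
log2(1216/1131) = 0.105  (Runx4)
log2(586.8/432.1) = 0.442  (Ccn12)
log2(60.89/80.82) = -0.409  (Irf2)
Fox10 is most strongly downregulated.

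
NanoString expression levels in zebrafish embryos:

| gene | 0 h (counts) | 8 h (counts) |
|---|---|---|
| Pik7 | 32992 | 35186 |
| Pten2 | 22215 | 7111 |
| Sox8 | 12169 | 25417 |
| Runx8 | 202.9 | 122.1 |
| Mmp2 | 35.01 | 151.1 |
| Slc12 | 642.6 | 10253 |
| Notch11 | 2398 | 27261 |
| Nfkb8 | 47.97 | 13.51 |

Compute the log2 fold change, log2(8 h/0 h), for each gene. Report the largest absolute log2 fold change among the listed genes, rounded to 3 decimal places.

3.996

log2(35186/32992) = 0.093  (Pik7)
log2(7111/22215) = -1.643  (Pten2)
log2(25417/12169) = 1.063  (Sox8)
log2(122.1/202.9) = -0.733  (Runx8)
log2(151.1/35.01) = 2.110  (Mmp2)
log2(10253/642.6) = 3.996  (Slc12)
log2(27261/2398) = 3.507  (Notch11)
log2(13.51/47.97) = -1.828  (Nfkb8)
The largest magnitude belongs to Slc12.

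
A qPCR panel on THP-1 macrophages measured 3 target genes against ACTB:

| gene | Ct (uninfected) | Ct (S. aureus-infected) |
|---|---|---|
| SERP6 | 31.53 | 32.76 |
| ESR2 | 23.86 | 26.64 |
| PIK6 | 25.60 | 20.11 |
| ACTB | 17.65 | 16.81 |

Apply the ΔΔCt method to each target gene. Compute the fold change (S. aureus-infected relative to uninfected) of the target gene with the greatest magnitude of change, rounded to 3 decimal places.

SERP6: ΔΔCt = (32.76−16.81) − (31.53−17.65) = 15.95 − 13.88 = 2.07; fold change = 2^-2.07 = 0.238
ESR2: ΔΔCt = (26.64−16.81) − (23.86−17.65) = 9.83 − 6.21 = 3.62; fold change = 2^-3.62 = 0.081
PIK6: ΔΔCt = (20.11−16.81) − (25.60−17.65) = 3.30 − 7.95 = -4.65; fold change = 2^4.65 = 25.107
PIK6 has the largest |ΔΔCt| = 4.65.

25.107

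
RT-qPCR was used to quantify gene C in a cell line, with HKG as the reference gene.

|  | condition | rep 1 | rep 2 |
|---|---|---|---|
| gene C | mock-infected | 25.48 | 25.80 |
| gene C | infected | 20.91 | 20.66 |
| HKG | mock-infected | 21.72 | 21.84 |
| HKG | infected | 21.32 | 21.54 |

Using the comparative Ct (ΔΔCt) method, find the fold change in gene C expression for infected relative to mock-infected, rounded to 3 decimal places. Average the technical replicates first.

Mean Ct: gene C mock-infected 25.640; gene C infected 20.785; HKG mock-infected 21.780; HKG infected 21.430
ΔCt(mock-infected) = 25.640 − 21.780 = 3.860
ΔCt(infected) = 20.785 − 21.430 = -0.645
ΔΔCt = -0.645 − 3.860 = -4.505
Fold change = 2^(−(-4.505)) = 2^4.505 = 22.7060

22.706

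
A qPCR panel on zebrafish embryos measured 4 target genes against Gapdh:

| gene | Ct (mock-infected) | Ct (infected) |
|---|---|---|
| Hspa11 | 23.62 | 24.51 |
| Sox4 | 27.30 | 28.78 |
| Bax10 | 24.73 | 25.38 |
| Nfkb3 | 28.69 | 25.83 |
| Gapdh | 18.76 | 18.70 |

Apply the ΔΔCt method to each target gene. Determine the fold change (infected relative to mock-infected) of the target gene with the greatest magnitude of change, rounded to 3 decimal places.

Hspa11: ΔΔCt = (24.51−18.70) − (23.62−18.76) = 5.81 − 4.86 = 0.95; fold change = 2^-0.95 = 0.518
Sox4: ΔΔCt = (28.78−18.70) − (27.30−18.76) = 10.08 − 8.54 = 1.54; fold change = 2^-1.54 = 0.344
Bax10: ΔΔCt = (25.38−18.70) − (24.73−18.76) = 6.68 − 5.97 = 0.71; fold change = 2^-0.71 = 0.611
Nfkb3: ΔΔCt = (25.83−18.70) − (28.69−18.76) = 7.13 − 9.93 = -2.80; fold change = 2^2.80 = 6.964
Nfkb3 has the largest |ΔΔCt| = 2.80.

6.964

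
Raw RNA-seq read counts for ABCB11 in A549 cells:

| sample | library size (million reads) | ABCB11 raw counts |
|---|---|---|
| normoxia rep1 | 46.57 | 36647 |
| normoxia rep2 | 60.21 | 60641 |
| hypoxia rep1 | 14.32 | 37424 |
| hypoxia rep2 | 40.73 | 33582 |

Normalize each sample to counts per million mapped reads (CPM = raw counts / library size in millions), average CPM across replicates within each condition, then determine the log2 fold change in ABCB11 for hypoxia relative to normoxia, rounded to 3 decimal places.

0.938

CPM(normoxia rep1) = 36647 / 46.57 = 786.9229
CPM(normoxia rep2) = 60641 / 60.21 = 1007.1583
CPM(hypoxia rep1) = 37424 / 14.32 = 2613.4078
CPM(hypoxia rep2) = 33582 / 40.73 = 824.5028
mean CPM(normoxia) = 897.0406; mean CPM(hypoxia) = 1718.9553
Fold change = 1718.9553 / 897.0406 = 1.91625
log2(1.91625) = 0.9383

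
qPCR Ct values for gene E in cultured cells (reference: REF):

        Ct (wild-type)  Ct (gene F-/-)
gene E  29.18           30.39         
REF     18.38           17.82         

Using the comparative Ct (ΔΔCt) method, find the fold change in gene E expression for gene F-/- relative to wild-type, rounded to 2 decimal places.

ΔCt(wild-type) = 29.180 − 18.380 = 10.800
ΔCt(gene F-/-) = 30.390 − 17.820 = 12.570
ΔΔCt = 12.570 − 10.800 = 1.770
Fold change = 2^(−1.770) = 0.293

0.29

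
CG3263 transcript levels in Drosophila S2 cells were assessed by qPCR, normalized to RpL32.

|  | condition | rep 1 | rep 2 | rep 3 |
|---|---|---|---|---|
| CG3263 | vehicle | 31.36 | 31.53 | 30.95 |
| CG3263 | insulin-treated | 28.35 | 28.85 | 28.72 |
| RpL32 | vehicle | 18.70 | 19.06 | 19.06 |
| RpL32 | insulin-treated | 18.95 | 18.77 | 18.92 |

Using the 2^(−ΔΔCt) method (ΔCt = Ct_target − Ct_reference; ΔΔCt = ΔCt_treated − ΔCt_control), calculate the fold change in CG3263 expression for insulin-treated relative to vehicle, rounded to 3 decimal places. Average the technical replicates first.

5.979

Mean Ct: CG3263 vehicle 31.280; CG3263 insulin-treated 28.640; RpL32 vehicle 18.940; RpL32 insulin-treated 18.880
ΔCt(vehicle) = 31.280 − 18.940 = 12.340
ΔCt(insulin-treated) = 28.640 − 18.880 = 9.760
ΔΔCt = 9.760 − 12.340 = -2.580
Fold change = 2^(−(-2.580)) = 2^2.580 = 5.9794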